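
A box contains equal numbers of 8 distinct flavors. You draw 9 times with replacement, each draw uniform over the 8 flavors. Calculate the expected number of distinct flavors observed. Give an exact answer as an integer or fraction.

Let Xⱼ=1 if type j appears at least once. P(Xⱼ=1) = 1 − ((8−1)/8)^9 = 93864121/134217728.
E[#distinct] = 8·93864121/134217728 = 93864121/16777216.

93864121/16777216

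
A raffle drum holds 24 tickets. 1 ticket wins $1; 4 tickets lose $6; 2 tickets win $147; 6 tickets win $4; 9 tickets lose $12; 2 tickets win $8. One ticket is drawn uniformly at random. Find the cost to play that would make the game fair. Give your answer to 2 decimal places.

$8.46

E[payout] = (1/24)·1 + (4/24)·(-6) + (2/24)·147 + (6/24)·4 + (9/24)·(-12) + (2/24)·8 = 203/24
Fair fee = E[payout] = 203/24 ≈ $8.46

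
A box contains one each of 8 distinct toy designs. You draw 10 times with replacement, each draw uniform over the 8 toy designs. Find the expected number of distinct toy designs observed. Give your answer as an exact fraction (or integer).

Let Xⱼ=1 if type j appears at least once. P(Xⱼ=1) = 1 − ((8−1)/8)^10 = 791266575/1073741824.
E[#distinct] = 8·791266575/1073741824 = 791266575/134217728.

791266575/134217728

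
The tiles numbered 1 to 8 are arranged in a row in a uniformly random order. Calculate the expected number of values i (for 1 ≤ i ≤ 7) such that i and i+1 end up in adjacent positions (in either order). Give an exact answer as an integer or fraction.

7/4

For each i ∈ {1,…,7}, let Xᵢ = 1 if i and i+1 are adjacent. P(Xᵢ=1) = 2·(8−1)!/8! = 2/8.
By linearity, E[ΣXᵢ] = (7)·(2/8) = 7/4.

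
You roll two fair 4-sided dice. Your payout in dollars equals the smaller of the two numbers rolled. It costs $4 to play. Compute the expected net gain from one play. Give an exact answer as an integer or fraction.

Distribution of the smaller of the two numbers rolled: 1 w.p. 7/16, 2 w.p. 5/16, 3 w.p. 3/16, 4 w.p. 1/16
E[payout] = (7/16)·1 + (5/16)·2 + (3/16)·3 + (1/16)·4 = 15/8
Expected profit = 15/8 − 4 = -17/8

-17/8 dollars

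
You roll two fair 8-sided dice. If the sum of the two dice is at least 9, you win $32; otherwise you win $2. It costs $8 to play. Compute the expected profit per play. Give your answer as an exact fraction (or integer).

E[payout] = (7/16)·2 + (9/16)·32 = 151/8
Expected profit = 151/8 − 8 = 87/8

87/8 dollars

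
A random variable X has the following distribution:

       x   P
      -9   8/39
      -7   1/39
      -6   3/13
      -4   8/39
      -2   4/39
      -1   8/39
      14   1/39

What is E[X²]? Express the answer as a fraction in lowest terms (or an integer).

E[X²] = (8/39)·81 + (1/39)·49 + (3/13)·36 + (8/39)·16 + (4/39)·4 + (8/39)·1 + (1/39)·196
     = 1369/39

1369/39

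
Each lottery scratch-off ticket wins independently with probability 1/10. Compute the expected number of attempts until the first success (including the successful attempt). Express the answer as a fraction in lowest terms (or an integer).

10

For a geometric distribution, E[trials] = 1/p = 1/(1/10) = 10.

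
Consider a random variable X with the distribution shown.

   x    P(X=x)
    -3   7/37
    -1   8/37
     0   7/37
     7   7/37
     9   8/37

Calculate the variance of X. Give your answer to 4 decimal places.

E[X] = (7/37)·(-3) + (8/37)·(-1) + (7/37)·0 + (7/37)·7 + (8/37)·9 = 92/37
E[X²] = (7/37)·9 + (8/37)·1 + (7/37)·0 + (7/37)·49 + (8/37)·81 = 1062/37
Var(X) = 1062/37 − (92/37)² = 30830/1369 ≈ 22.5201

22.5201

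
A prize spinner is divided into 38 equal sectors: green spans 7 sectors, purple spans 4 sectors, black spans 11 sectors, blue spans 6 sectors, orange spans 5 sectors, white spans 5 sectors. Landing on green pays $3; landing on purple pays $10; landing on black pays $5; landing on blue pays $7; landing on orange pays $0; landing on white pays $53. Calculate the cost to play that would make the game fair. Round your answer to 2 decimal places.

$11.13

E[payout] = (7/38)·3 + (4/38)·10 + (11/38)·5 + (6/38)·7 + (5/38)·0 + (5/38)·53 = 423/38
Fair fee = E[payout] = 423/38 ≈ $11.13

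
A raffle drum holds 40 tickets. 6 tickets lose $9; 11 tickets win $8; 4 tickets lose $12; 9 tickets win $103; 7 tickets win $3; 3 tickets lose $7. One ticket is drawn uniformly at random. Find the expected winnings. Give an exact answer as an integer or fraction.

913/40 dollars

E[payout] = (6/40)·(-9) + (11/40)·8 + (4/40)·(-12) + (9/40)·103 + (7/40)·3 + (3/40)·(-7) = 913/40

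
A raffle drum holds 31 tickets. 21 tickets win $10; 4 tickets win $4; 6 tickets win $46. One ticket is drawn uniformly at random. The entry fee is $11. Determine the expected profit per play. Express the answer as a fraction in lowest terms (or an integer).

161/31 dollars

E[payout] = (21/31)·10 + (4/31)·4 + (6/31)·46 = 502/31
Expected profit = 502/31 − 11 = 161/31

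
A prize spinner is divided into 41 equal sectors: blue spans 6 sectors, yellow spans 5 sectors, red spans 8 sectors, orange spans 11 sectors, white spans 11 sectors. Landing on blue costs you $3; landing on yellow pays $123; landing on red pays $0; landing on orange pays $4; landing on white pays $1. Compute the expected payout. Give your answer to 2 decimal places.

E[payout] = (6/41)·(-3) + (5/41)·123 + (8/41)·0 + (11/41)·4 + (11/41)·1 = 652/41
≈ $15.90

$15.90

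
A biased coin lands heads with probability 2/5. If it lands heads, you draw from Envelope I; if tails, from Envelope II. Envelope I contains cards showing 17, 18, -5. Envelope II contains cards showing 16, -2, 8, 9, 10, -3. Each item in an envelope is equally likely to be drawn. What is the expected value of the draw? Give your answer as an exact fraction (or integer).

39/5

E[X | Envelope I] = (17 + 18 − 5)/3 = 10
E[X | Envelope II] = (16 − 2 + 8 + 9 + 10 − 3)/6 = 19/3
E[X] = (2/5)·10 + (3/5)·19/3 = 39/5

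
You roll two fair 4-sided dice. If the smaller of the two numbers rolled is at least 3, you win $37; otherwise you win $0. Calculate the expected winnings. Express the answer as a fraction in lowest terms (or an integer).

37/4 dollars

E[payout] = (3/4)·0 + (1/4)·37 = 37/4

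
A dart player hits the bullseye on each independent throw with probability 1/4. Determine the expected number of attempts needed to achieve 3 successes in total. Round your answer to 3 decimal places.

By linearity (sum of 3 independent geometric waits), E[trials] = 3/p = 3/(1/4) = 12.
≈ 12.000

12.000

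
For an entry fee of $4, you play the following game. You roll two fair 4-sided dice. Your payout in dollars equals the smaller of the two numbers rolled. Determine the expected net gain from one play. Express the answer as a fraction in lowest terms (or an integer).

-17/8 dollars

Distribution of the smaller of the two numbers rolled: 1 w.p. 7/16, 2 w.p. 5/16, 3 w.p. 3/16, 4 w.p. 1/16
E[payout] = (7/16)·1 + (5/16)·2 + (3/16)·3 + (1/16)·4 = 15/8
Expected profit = 15/8 − 4 = -17/8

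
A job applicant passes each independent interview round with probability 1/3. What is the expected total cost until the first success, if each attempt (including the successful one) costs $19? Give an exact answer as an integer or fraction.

E[#attempts] = 1/p = 3; E[cost] = 19·3 = 57.

$57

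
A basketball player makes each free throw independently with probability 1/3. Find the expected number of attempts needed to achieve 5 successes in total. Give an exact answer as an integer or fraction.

By linearity (sum of 5 independent geometric waits), E[trials] = 5/p = 5/(1/3) = 15.

15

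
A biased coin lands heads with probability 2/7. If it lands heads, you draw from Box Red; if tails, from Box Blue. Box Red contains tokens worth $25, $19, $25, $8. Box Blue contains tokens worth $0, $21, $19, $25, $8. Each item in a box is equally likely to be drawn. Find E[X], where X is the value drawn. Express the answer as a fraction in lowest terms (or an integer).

E[X | Box Red] = (25 + 19 + 25 + 8)/4 = 77/4
E[X | Box Blue] = (0 + 21 + 19 + 25 + 8)/5 = 73/5
E[X] = (2/7)·77/4 + (5/7)·73/5 = 223/14

223/14 dollars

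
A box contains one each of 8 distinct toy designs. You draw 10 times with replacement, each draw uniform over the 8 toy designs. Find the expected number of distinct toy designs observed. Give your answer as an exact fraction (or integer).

Let Xⱼ=1 if type j appears at least once. P(Xⱼ=1) = 1 − ((8−1)/8)^10 = 791266575/1073741824.
E[#distinct] = 8·791266575/1073741824 = 791266575/134217728.

791266575/134217728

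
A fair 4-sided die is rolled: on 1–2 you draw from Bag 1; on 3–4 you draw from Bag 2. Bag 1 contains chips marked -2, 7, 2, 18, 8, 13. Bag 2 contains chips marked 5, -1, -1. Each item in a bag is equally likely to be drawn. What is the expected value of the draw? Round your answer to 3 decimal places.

4.333

E[X | Bag 1] = (-2 + 7 + 2 + 18 + 8 + 13)/6 = 23/3
E[X | Bag 2] = (5 − 1 − 1)/3 = 1
E[X] = (1/2)·23/3 + (1/2)·1 = 13/3 ≈ 4.333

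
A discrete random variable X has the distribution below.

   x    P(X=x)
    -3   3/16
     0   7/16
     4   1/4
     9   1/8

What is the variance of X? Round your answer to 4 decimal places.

13.3711

E[X] = (3/16)·(-3) + (7/16)·0 + (1/4)·4 + (1/8)·9 = 25/16
E[X²] = (3/16)·9 + (7/16)·0 + (1/4)·16 + (1/8)·81 = 253/16
Var(X) = 253/16 − (25/16)² = 3423/256 ≈ 13.3711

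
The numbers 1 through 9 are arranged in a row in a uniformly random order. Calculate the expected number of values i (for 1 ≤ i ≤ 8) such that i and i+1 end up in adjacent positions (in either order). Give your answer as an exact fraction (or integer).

For each i ∈ {1,…,8}, let Xᵢ = 1 if i and i+1 are adjacent. P(Xᵢ=1) = 2·(9−1)!/9! = 2/9.
By linearity, E[ΣXᵢ] = (8)·(2/9) = 16/9.

16/9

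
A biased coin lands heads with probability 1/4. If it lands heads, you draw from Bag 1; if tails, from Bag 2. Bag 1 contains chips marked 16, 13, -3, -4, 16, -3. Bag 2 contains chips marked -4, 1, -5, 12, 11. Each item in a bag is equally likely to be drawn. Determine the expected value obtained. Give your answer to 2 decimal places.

E[X | Bag 1] = (16 + 13 − 3 − 4 + 16 − 3)/6 = 35/6
E[X | Bag 2] = (-4 + 1 − 5 + 12 + 11)/5 = 3
E[X] = (1/4)·35/6 + (3/4)·3 = 89/24 ≈ 3.71

3.71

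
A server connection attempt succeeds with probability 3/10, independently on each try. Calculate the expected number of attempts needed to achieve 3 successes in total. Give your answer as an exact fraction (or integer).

By linearity (sum of 3 independent geometric waits), E[trials] = 3/p = 3/(3/10) = 10.

10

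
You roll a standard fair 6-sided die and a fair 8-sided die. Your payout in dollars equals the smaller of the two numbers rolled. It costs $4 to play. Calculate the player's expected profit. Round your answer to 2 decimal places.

Distribution of the smaller of the two numbers rolled: 1 w.p. 13/48, 2 w.p. 11/48, 3 w.p. 3/16, 4 w.p. 7/48, 5 w.p. 5/48, 6 w.p. 1/16
E[payout] = (13/48)·1 + (11/48)·2 + (3/16)·3 + (7/48)·4 + (5/48)·5 + (1/16)·6 = 133/48
Expected profit = 133/48 − 4 = -59/48 ≈ -$1.23

-$1.23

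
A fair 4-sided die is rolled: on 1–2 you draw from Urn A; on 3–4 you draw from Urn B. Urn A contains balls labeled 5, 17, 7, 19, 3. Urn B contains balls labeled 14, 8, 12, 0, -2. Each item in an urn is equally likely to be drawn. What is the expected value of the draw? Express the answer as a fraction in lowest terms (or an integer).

E[X | Urn A] = (5 + 17 + 7 + 19 + 3)/5 = 51/5
E[X | Urn B] = (14 + 8 + 12 + 0 − 2)/5 = 32/5
E[X] = (1/2)·51/5 + (1/2)·32/5 = 83/10

83/10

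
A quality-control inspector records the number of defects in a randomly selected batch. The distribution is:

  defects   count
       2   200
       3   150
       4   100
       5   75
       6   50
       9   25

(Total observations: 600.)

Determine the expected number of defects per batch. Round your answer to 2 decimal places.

3.58

Total = 600, so P(defects=2) = 200/600, etc.
E[X] = (1/3)·2 + (1/4)·3 + (1/6)·4 + (1/8)·5 + (1/12)·6 + (1/24)·9
     = 43/12 ≈ 3.58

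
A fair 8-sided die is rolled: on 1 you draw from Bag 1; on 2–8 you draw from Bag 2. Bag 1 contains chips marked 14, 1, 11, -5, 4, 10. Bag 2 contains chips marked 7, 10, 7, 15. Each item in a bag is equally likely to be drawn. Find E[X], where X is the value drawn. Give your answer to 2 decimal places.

9.26

E[X | Bag 1] = (14 + 1 + 11 − 5 + 4 + 10)/6 = 35/6
E[X | Bag 2] = (7 + 10 + 7 + 15)/4 = 39/4
E[X] = (1/8)·35/6 + (7/8)·39/4 = 889/96 ≈ 9.26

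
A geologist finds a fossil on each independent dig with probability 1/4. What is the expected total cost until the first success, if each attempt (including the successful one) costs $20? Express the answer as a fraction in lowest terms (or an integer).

$80

E[#attempts] = 1/p = 4; E[cost] = 20·4 = 80.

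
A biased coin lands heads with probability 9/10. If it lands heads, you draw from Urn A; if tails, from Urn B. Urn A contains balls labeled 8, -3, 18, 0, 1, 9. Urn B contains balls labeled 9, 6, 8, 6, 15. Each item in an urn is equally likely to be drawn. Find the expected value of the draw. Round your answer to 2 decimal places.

E[X | Urn A] = (8 − 3 + 18 + 0 + 1 + 9)/6 = 11/2
E[X | Urn B] = (9 + 6 + 8 + 6 + 15)/5 = 44/5
E[X] = (9/10)·11/2 + (1/10)·44/5 = 583/100 ≈ 5.83

5.83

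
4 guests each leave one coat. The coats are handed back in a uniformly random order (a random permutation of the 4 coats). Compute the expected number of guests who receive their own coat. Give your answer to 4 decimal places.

Let Xᵢ = 1 if person i gets their own coat. For each i, P(Xᵢ=1) = 1/4.
By linearity of expectation, E[X₁+…+X_4] = 4·(1/4) = 1.
≈ 1.0000

1.0000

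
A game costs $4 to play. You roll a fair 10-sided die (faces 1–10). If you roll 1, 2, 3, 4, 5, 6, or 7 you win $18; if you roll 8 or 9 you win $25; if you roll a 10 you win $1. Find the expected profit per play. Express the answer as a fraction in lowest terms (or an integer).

E[payout] = (1/10)·1 + (7/10)·18 + (1/5)·25 = 177/10
Expected profit = 177/10 − 4 = 137/10

137/10 dollars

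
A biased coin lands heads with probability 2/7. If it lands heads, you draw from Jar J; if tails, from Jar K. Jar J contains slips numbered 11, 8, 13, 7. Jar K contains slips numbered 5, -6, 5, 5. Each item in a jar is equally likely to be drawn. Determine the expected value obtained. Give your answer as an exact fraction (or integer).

E[X | Jar J] = (11 + 8 + 13 + 7)/4 = 39/4
E[X | Jar K] = (5 − 6 + 5 + 5)/4 = 9/4
E[X] = (2/7)·39/4 + (5/7)·9/4 = 123/28

123/28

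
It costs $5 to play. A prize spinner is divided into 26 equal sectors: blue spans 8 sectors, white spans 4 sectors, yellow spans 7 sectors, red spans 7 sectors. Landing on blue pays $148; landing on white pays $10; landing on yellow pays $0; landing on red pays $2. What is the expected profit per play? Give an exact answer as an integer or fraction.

554/13 dollars

E[payout] = (8/26)·148 + (4/26)·10 + (7/26)·0 + (7/26)·2 = 619/13
Expected profit = 619/13 − 5 = 554/13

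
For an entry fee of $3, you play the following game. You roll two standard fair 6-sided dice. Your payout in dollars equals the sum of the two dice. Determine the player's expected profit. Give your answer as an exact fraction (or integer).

Distribution of the sum of the two dice: 2 w.p. 1/36, 3 w.p. 1/18, 4 w.p. 1/12, 5 w.p. 1/9, 6 w.p. 5/36, 7 w.p. 1/6, …
E[payout] = (1/36)·2 + (1/18)·3 + (1/12)·4 + (1/9)·5 + (5/36)·6 + (1/6)·7 + (5/36)·8 + (1/9)·9 + (1/12)·10 + (1/18)·11 + (1/36)·12 = 7
Expected profit = 7 − 3 = 4

$4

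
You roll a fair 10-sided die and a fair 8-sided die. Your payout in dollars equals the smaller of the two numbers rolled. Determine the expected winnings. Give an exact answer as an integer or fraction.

69/20 dollars

Distribution of the smaller of the two numbers rolled: 1 w.p. 17/80, 2 w.p. 3/16, 3 w.p. 13/80, 4 w.p. 11/80, 5 w.p. 9/80, 6 w.p. 7/80, …
E[payout] = (17/80)·1 + (3/16)·2 + (13/80)·3 + (11/80)·4 + (9/80)·5 + (7/80)·6 + (1/16)·7 + (3/80)·8 = 69/20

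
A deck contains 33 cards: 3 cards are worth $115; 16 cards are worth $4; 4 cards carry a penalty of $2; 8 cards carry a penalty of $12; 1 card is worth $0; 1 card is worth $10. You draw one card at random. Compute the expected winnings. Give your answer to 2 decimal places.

E[payout] = (3/33)·115 + (16/33)·4 + (4/33)·(-2) + (8/33)·(-12) + (1/33)·0 + (1/33)·10 = 105/11
≈ $9.55

$9.55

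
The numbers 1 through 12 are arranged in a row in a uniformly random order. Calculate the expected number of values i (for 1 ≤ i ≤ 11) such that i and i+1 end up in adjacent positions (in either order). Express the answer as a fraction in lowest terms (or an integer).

For each i ∈ {1,…,11}, let Xᵢ = 1 if i and i+1 are adjacent. P(Xᵢ=1) = 2·(12−1)!/12! = 2/12.
By linearity, E[ΣXᵢ] = (11)·(2/12) = 11/6.

11/6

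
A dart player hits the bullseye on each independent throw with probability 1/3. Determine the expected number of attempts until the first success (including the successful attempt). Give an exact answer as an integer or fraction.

For a geometric distribution, E[trials] = 1/p = 1/(1/3) = 3.

3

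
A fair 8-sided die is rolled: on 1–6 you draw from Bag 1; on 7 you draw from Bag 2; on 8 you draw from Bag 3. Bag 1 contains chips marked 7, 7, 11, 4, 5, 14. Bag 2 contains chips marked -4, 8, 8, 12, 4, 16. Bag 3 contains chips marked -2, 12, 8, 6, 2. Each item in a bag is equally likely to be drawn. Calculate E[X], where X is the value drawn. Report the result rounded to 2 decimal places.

7.57

E[X | Bag 1] = (7 + 7 + 11 + 4 + 5 + 14)/6 = 8
E[X | Bag 2] = (-4 + 8 + 8 + 12 + 4 + 16)/6 = 22/3
E[X | Bag 3] = (-2 + 12 + 8 + 6 + 2)/5 = 26/5
E[X] = (3/4)·8 + (1/8)·22/3 + (1/8)·26/5 = 227/30 ≈ 7.57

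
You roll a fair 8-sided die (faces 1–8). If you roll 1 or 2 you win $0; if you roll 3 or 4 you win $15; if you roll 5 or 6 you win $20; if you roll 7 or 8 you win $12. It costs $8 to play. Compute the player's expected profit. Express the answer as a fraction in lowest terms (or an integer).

15/4 dollars

E[payout] = (1/4)·0 + (1/4)·12 + (1/4)·15 + (1/4)·20 = 47/4
Expected profit = 47/4 − 8 = 15/4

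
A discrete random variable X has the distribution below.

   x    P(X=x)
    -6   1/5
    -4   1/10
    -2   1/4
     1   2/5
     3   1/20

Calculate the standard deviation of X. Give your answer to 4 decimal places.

2.8718

E[X] = -31/20, E[X²] = 213/20
Var(X) = E[X²] − (E[X])² = 213/20 − 961/400 = 3299/400
SD(X) = √(3299/400) ≈ 2.8718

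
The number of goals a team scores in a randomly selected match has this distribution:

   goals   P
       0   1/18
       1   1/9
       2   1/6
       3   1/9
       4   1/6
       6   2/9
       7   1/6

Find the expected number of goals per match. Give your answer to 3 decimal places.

3.944

E[X] = (1/18)·0 + (1/9)·1 + (1/6)·2 + (1/9)·3 + (1/6)·4 + (2/9)·6 + (1/6)·7
     = 71/18 ≈ 3.944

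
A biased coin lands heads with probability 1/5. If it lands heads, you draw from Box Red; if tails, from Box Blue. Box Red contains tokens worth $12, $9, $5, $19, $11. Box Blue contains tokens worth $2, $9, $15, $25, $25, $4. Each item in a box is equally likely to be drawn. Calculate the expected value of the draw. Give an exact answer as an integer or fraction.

968/75 dollars

E[X | Box Red] = (12 + 9 + 5 + 19 + 11)/5 = 56/5
E[X | Box Blue] = (2 + 9 + 15 + 25 + 25 + 4)/6 = 40/3
E[X] = (1/5)·56/5 + (4/5)·40/3 = 968/75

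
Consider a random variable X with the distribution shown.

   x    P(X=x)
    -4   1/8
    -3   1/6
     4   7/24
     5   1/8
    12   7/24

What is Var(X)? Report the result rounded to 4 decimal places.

E[X] = (1/8)·(-4) + (1/6)·(-3) + (7/24)·4 + (1/8)·5 + (7/24)·12 = 103/24
E[X²] = (1/8)·16 + (1/6)·9 + (7/24)·16 + (1/8)·25 + (7/24)·144 = 1279/24
Var(X) = 1279/24 − (103/24)² = 20087/576 ≈ 34.8733

34.8733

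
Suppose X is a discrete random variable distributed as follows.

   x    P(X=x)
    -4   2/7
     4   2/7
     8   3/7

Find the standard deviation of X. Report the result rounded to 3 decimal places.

E[X] = 24/7, E[X²] = 256/7
Var(X) = E[X²] − (E[X])² = 256/7 − 576/49 = 1216/49
SD(X) = √(1216/49) ≈ 4.982

4.982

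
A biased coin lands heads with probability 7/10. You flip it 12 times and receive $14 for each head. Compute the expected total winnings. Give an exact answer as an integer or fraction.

588/5 dollars

E[#heads] = 12·7/10 = 42/5 (linearity over flips).
E[winnings] = 14·42/5 = 588/5.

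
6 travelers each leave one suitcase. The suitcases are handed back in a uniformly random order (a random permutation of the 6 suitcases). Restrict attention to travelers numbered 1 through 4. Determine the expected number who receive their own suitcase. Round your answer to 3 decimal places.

Let Xᵢ = 1 if person i gets their own suitcase. For each i, P(Xᵢ=1) = 1/6.
By linearity of expectation, E[X₁+…+X_4] = 4·(1/6) = 2/3.
≈ 0.667

0.667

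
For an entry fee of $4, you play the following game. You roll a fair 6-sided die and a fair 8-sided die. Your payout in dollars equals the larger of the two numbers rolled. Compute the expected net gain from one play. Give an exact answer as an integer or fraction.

59/48 dollars

Distribution of the larger of the two numbers rolled: 1 w.p. 1/48, 2 w.p. 1/16, 3 w.p. 5/48, 4 w.p. 7/48, 5 w.p. 3/16, 6 w.p. 11/48, …
E[payout] = (1/48)·1 + (1/16)·2 + (5/48)·3 + (7/48)·4 + (3/16)·5 + (11/48)·6 + (1/8)·7 + (1/8)·8 = 251/48
Expected profit = 251/48 − 4 = 59/48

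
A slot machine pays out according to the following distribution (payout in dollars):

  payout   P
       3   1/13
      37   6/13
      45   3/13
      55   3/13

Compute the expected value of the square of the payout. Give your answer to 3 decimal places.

1797.923

E[X²] = (1/13)·9 + (6/13)·1369 + (3/13)·2025 + (3/13)·3025
     = 23373/13 ≈ 1797.923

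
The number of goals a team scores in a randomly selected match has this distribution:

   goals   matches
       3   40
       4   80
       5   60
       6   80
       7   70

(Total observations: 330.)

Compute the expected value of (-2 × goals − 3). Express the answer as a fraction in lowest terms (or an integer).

Total = 330, so P(goals=3) = 40/330, etc.
E[-2x-3] = (4/33)·(-9) + (8/33)·(-11) + (2/11)·(-13) + (8/33)·(-15) + (7/33)·(-17)
     = -147/11

-147/11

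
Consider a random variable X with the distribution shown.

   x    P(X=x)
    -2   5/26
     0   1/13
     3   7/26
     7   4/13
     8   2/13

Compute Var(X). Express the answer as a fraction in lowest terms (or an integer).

9205/676

E[X] = (5/26)·(-2) + (1/13)·0 + (7/26)·3 + (4/13)·7 + (2/13)·8 = 99/26
E[X²] = (5/26)·4 + (1/13)·0 + (7/26)·9 + (4/13)·49 + (2/13)·64 = 731/26
Var(X) = 731/26 − (99/26)² = 9205/676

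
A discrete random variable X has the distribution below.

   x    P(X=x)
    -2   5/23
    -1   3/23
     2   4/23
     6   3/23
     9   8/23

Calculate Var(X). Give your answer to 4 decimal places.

20.9074

E[X] = (5/23)·(-2) + (3/23)·(-1) + (4/23)·2 + (3/23)·6 + (8/23)·9 = 85/23
E[X²] = (5/23)·4 + (3/23)·1 + (4/23)·4 + (3/23)·36 + (8/23)·81 = 795/23
Var(X) = 795/23 − (85/23)² = 11060/529 ≈ 20.9074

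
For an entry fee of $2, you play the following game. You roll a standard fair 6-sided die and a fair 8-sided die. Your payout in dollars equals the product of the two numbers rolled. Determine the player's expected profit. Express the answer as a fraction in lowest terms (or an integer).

55/4 dollars

Distribution of the product of the two numbers rolled: 1 w.p. 1/48, 2 w.p. 1/24, 3 w.p. 1/24, 4 w.p. 1/16, 5 w.p. 1/24, 6 w.p. 1/12, …
E[payout] = (1/48)·1 + (1/24)·2 + (1/24)·3 + (1/16)·4 + (1/24)·5 + (1/12)·6 + (1/48)·7 + (1/16)·8 + (1/48)·9 + (1/24)·10 + (1/12)·12 + (1/48)·14 + (1/24)·15 + (1/24)·16 + (1/24)·18 + (1/24)·20 + (1/48)·21 + (1/16)·24 + (1/48)·25 + (1/48)·28 + (1/24)·30 + (1/48)·32 + (1/48)·35 + (1/48)·36 + (1/48)·40 + (1/48)·42 + (1/48)·48 = 63/4
Expected profit = 63/4 − 2 = 55/4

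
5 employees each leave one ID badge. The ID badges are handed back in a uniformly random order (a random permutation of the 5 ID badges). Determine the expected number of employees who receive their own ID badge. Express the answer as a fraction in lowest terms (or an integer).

1

Let Xᵢ = 1 if person i gets their own ID badge. For each i, P(Xᵢ=1) = 1/5.
By linearity of expectation, E[X₁+…+X_5] = 5·(1/5) = 1.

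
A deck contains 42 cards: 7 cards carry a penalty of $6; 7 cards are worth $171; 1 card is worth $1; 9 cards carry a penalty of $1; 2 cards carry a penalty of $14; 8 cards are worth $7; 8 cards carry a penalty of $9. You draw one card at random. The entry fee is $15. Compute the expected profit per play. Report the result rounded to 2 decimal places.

E[payout] = (7/42)·(-6) + (7/42)·171 + (1/42)·1 + (9/42)·(-1) + (2/42)·(-14) + (8/42)·7 + (8/42)·(-9) = 1103/42
Expected profit = 1103/42 − 15 = 473/42 ≈ $11.26

$11.26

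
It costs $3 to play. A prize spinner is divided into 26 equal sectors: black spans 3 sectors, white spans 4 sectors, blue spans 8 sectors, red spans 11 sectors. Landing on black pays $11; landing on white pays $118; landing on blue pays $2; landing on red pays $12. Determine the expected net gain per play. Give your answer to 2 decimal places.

E[payout] = (3/26)·11 + (4/26)·118 + (8/26)·2 + (11/26)·12 = 653/26
Expected profit = 653/26 − 3 = 575/26 ≈ $22.12

$22.12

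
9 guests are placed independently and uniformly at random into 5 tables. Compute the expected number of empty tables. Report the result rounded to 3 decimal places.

0.671

Let Xⱼ=1 if table j is empty. P(Xⱼ=1) = ((5-1)/5)^9 = 262144/1953125.
By linearity, E[#empty] = 5·262144/1953125 = 262144/390625.
≈ 0.671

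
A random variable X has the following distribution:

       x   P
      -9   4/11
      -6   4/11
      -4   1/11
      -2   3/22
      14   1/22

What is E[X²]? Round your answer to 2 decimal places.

E[X²] = (4/11)·81 + (4/11)·36 + (1/11)·16 + (3/22)·4 + (1/22)·196
     = 588/11 ≈ 53.45

53.45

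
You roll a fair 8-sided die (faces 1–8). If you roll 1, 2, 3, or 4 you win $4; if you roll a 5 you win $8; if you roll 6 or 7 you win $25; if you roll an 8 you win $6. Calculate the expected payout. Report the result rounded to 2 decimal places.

E[payout] = (1/2)·4 + (1/8)·6 + (1/8)·8 + (1/4)·25 = 10
≈ $10.00

$10.00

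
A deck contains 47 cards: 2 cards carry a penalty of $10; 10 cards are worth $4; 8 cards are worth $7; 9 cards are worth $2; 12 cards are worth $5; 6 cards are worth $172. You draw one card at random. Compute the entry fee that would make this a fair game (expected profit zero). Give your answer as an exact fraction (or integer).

1186/47 dollars

E[payout] = (2/47)·(-10) + (10/47)·4 + (8/47)·7 + (9/47)·2 + (12/47)·5 + (6/47)·172 = 1186/47
Fair fee = E[payout] = 1186/47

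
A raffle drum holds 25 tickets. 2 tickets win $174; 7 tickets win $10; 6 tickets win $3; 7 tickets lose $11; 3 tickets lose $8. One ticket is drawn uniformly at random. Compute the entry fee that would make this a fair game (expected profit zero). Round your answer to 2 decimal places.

$13.40

E[payout] = (2/25)·174 + (7/25)·10 + (6/25)·3 + (7/25)·(-11) + (3/25)·(-8) = 67/5
Fair fee = E[payout] = 67/5 ≈ $13.40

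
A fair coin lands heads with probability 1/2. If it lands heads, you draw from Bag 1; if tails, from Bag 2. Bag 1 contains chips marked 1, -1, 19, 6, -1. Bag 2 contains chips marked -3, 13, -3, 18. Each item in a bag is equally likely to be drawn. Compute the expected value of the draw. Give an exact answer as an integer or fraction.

E[X | Bag 1] = (1 − 1 + 19 + 6 − 1)/5 = 24/5
E[X | Bag 2] = (-3 + 13 − 3 + 18)/4 = 25/4
E[X] = (1/2)·24/5 + (1/2)·25/4 = 221/40

221/40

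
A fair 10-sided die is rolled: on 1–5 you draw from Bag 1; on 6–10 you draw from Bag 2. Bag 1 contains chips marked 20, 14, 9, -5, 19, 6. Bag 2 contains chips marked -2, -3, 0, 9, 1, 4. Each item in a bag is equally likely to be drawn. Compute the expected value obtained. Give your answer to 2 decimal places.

E[X | Bag 1] = (20 + 14 + 9 − 5 + 19 + 6)/6 = 21/2
E[X | Bag 2] = (-2 − 3 + 0 + 9 + 1 + 4)/6 = 3/2
E[X] = (1/2)·21/2 + (1/2)·3/2 = 6 ≈ 6.00

6.00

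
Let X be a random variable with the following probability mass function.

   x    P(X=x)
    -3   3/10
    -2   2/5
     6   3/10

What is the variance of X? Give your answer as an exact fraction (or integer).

E[X] = (3/10)·(-3) + (2/5)·(-2) + (3/10)·6 = 1/10
E[X²] = (3/10)·9 + (2/5)·4 + (3/10)·36 = 151/10
Var(X) = 151/10 − (1/10)² = 1509/100

1509/100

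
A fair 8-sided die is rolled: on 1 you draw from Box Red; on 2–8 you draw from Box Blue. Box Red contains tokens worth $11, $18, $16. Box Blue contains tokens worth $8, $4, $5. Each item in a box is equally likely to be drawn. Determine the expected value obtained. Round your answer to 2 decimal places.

$6.83

E[X | Box Red] = (11 + 18 + 16)/3 = 15
E[X | Box Blue] = (8 + 4 + 5)/3 = 17/3
E[X] = (1/8)·15 + (7/8)·17/3 = 41/6 ≈ 6.83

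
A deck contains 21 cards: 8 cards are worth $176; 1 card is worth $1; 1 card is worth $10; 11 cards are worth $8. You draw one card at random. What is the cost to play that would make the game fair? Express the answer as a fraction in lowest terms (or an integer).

E[payout] = (8/21)·176 + (1/21)·1 + (1/21)·10 + (11/21)·8 = 1507/21
Fair fee = E[payout] = 1507/21

1507/21 dollars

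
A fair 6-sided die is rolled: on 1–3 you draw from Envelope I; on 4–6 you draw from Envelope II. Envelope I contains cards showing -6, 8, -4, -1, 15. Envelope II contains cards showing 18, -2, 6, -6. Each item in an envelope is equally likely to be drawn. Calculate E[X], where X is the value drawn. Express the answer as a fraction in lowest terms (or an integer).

E[X | Envelope I] = (-6 + 8 − 4 − 1 + 15)/5 = 12/5
E[X | Envelope II] = (18 − 2 + 6 − 6)/4 = 4
E[X] = (1/2)·12/5 + (1/2)·4 = 16/5

16/5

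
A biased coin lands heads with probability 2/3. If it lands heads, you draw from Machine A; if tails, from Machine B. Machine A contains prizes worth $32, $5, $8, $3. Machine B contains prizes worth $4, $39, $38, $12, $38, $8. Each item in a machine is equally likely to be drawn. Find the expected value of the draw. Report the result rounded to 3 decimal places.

E[X | Machine A] = (32 + 5 + 8 + 3)/4 = 12
E[X | Machine B] = (4 + 39 + 38 + 12 + 38 + 8)/6 = 139/6
E[X] = (2/3)·12 + (1/3)·139/6 = 283/18 ≈ 15.722

$15.722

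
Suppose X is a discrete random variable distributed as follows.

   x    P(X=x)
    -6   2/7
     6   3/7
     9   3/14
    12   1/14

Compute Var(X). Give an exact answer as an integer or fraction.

7857/196

E[X] = (2/7)·(-6) + (3/7)·6 + (3/14)·9 + (1/14)·12 = 51/14
E[X²] = (2/7)·36 + (3/7)·36 + (3/14)·81 + (1/14)·144 = 747/14
Var(X) = 747/14 − (51/14)² = 7857/196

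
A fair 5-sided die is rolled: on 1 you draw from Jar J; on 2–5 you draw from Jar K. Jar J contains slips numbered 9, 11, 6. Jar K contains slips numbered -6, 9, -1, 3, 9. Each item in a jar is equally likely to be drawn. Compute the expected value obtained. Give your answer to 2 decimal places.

3.97

E[X | Jar J] = (9 + 11 + 6)/3 = 26/3
E[X | Jar K] = (-6 + 9 − 1 + 3 + 9)/5 = 14/5
E[X] = (1/5)·26/3 + (4/5)·14/5 = 298/75 ≈ 3.97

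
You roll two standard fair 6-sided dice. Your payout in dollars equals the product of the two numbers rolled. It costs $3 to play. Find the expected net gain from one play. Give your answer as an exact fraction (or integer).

37/4 dollars

Distribution of the product of the two numbers rolled: 1 w.p. 1/36, 2 w.p. 1/18, 3 w.p. 1/18, 4 w.p. 1/12, 5 w.p. 1/18, 6 w.p. 1/9, …
E[payout] = (1/36)·1 + (1/18)·2 + (1/18)·3 + (1/12)·4 + (1/18)·5 + (1/9)·6 + (1/18)·8 + (1/36)·9 + (1/18)·10 + (1/9)·12 + (1/18)·15 + (1/36)·16 + (1/18)·18 + (1/18)·20 + (1/18)·24 + (1/36)·25 + (1/18)·30 + (1/36)·36 = 49/4
Expected profit = 49/4 − 3 = 37/4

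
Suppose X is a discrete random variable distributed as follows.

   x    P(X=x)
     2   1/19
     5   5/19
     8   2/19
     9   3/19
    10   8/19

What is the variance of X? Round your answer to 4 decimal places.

E[X] = (1/19)·2 + (5/19)·5 + (2/19)·8 + (3/19)·9 + (8/19)·10 = 150/19
E[X²] = (1/19)·4 + (5/19)·25 + (2/19)·64 + (3/19)·81 + (8/19)·100 = 1300/19
Var(X) = 1300/19 − (150/19)² = 2200/361 ≈ 6.0942

6.0942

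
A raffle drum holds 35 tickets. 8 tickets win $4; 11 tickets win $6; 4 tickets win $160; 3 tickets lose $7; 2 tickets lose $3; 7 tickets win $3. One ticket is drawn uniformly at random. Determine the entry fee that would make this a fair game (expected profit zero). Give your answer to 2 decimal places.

E[payout] = (8/35)·4 + (11/35)·6 + (4/35)·160 + (3/35)·(-7) + (2/35)·(-3) + (7/35)·3 = 732/35
Fair fee = E[payout] = 732/35 ≈ $20.91

$20.91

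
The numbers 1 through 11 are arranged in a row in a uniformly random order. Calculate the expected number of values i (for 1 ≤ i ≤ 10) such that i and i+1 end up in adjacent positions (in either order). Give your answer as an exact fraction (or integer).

20/11

For each i ∈ {1,…,10}, let Xᵢ = 1 if i and i+1 are adjacent. P(Xᵢ=1) = 2·(11−1)!/11! = 2/11.
By linearity, E[ΣXᵢ] = (10)·(2/11) = 20/11.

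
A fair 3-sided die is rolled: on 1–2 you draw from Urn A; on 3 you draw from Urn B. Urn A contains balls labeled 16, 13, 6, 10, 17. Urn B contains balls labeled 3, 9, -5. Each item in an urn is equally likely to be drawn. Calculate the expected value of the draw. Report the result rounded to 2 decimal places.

E[X | Urn A] = (16 + 13 + 6 + 10 + 17)/5 = 62/5
E[X | Urn B] = (3 + 9 − 5)/3 = 7/3
E[X] = (2/3)·62/5 + (1/3)·7/3 = 407/45 ≈ 9.04

9.04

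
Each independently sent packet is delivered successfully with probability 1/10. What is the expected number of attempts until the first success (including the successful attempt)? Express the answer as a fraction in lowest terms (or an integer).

10

For a geometric distribution, E[trials] = 1/p = 1/(1/10) = 10.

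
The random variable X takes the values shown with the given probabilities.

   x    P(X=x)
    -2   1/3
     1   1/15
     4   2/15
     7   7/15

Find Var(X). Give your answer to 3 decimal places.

E[X] = (1/3)·(-2) + (1/15)·1 + (2/15)·4 + (7/15)·7 = 16/5
E[X²] = (1/3)·4 + (1/15)·1 + (2/15)·16 + (7/15)·49 = 132/5
Var(X) = 132/5 − (16/5)² = 404/25 ≈ 16.160

16.160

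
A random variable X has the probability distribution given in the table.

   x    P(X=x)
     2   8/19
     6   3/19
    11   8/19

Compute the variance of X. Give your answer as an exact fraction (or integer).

6168/361

E[X] = (8/19)·2 + (3/19)·6 + (8/19)·11 = 122/19
E[X²] = (8/19)·4 + (3/19)·36 + (8/19)·121 = 1108/19
Var(X) = 1108/19 − (122/19)² = 6168/361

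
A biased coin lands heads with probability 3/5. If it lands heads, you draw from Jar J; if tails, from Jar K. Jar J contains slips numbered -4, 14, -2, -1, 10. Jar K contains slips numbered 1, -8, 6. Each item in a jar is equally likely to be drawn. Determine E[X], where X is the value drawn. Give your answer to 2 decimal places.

1.91

E[X | Jar J] = (-4 + 14 − 2 − 1 + 10)/5 = 17/5
E[X | Jar K] = (1 − 8 + 6)/3 = -1/3
E[X] = (3/5)·17/5 + (2/5)·(-1/3) = 143/75 ≈ 1.91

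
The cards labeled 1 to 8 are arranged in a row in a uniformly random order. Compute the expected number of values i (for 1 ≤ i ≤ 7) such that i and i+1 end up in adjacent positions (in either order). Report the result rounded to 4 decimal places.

1.7500

For each i ∈ {1,…,7}, let Xᵢ = 1 if i and i+1 are adjacent. P(Xᵢ=1) = 2·(8−1)!/8! = 2/8.
By linearity, E[ΣXᵢ] = (7)·(2/8) = 7/4.
≈ 1.7500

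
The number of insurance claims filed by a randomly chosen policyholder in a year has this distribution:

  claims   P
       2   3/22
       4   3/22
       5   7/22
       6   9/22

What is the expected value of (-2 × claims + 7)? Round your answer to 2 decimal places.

-2.73

E[-2x+7] = (3/22)·3 + (3/22)·(-1) + (7/22)·(-3) + (9/22)·(-5)
     = -30/11 ≈ -2.73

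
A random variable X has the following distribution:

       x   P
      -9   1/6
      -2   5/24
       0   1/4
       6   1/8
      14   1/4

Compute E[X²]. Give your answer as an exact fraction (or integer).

407/6

E[X²] = (1/6)·81 + (5/24)·4 + (1/4)·0 + (1/8)·36 + (1/4)·196
     = 407/6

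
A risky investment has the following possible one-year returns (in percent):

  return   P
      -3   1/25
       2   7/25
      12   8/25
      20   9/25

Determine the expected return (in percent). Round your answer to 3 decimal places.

11.480

E[X] = (1/25)·(-3) + (7/25)·2 + (8/25)·12 + (9/25)·20
     = 287/25 ≈ 11.480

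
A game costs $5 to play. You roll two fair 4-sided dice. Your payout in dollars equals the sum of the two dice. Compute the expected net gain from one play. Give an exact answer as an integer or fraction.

$0

Distribution of the sum of the two dice: 2 w.p. 1/16, 3 w.p. 1/8, 4 w.p. 3/16, 5 w.p. 1/4, 6 w.p. 3/16, 7 w.p. 1/8, …
E[payout] = (1/16)·2 + (1/8)·3 + (3/16)·4 + (1/4)·5 + (3/16)·6 + (1/8)·7 + (1/16)·8 = 5
Expected profit = 5 − 5 = 0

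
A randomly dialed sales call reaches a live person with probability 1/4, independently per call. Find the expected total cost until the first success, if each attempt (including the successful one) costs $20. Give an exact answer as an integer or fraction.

$80

E[#attempts] = 1/p = 4; E[cost] = 20·4 = 80.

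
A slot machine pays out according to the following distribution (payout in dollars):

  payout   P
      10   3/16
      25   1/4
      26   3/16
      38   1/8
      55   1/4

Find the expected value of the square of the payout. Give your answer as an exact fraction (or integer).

2477/2

E[X²] = (3/16)·100 + (1/4)·625 + (3/16)·676 + (1/8)·1444 + (1/4)·3025
     = 2477/2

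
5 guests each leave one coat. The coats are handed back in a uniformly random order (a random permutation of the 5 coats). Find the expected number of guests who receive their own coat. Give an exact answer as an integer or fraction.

1

Let Xᵢ = 1 if person i gets their own coat. For each i, P(Xᵢ=1) = 1/5.
By linearity of expectation, E[X₁+…+X_5] = 5·(1/5) = 1.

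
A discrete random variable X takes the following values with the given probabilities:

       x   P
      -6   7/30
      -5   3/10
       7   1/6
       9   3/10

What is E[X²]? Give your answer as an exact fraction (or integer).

E[X²] = (7/30)·36 + (3/10)·25 + (1/6)·49 + (3/10)·81
     = 1451/30

1451/30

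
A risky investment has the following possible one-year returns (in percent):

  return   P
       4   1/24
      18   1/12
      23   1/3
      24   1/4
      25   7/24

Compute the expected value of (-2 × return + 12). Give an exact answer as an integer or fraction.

E[-2x+12] = (1/24)·4 + (1/12)·(-24) + (1/3)·(-34) + (1/4)·(-36) + (7/24)·(-38)
     = -133/4

-133/4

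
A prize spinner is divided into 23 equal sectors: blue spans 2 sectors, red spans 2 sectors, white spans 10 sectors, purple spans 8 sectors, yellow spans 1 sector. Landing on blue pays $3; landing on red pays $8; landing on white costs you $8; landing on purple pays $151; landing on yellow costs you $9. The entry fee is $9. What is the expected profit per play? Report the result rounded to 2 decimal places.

E[payout] = (2/23)·3 + (2/23)·8 + (10/23)·(-8) + (8/23)·151 + (1/23)·(-9) = 1141/23
Expected profit = 1141/23 − 9 = 934/23 ≈ $40.61

$40.61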